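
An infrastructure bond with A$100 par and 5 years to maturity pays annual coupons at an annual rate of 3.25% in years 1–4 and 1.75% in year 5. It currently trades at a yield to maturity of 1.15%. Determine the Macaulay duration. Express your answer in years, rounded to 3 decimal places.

4.708 years

Periodic yield y = 0.0115. Discount each cash flow and weight by its year:
  t   CF        PV=CF/(1+0.0115)^t    t·PV
  1         3.25         3.2130         3.2130
  2         3.25         3.1765         6.3530
  3         3.25         3.1404         9.4212
  4         3.25         3.1047        12.4188
  5       101.75        96.0959       480.4796
  Σ                    108.7306       511.8857
Price P = Σ PV = 108.7306.
Macaulay duration = Σ(t·PV) / P = 511.8857 / 108.7306 = 4.70784 years.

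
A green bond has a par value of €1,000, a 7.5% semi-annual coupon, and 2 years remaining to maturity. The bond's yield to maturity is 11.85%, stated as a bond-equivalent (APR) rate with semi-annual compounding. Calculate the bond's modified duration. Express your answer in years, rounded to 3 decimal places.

Periodic yield y = 0.05925. First find Macaulay duration:
  t   CF        PV=CF/(1+0.05925)^t    t·PV
  1        37.50        35.4024        35.4024
  2        37.50        33.4221        66.8443
  3        37.50        31.5527        94.6580
  4     1,037.50       824.1271     3,296.5085
  Σ                    924.5043     3,493.4132
P = 924.5043; Macaulay duration = 3,493.4132 / 924.5043 = 3.77869 half-year periods = 1.88934 years.
Modified duration = D_Mac / (1 + y) = 1.88934 / 1.05925 = 1.78366 years.

1.784 years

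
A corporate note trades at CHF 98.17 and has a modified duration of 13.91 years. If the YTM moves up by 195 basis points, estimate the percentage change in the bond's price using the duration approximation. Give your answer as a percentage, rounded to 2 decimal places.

-27.12%

Duration approximation: ΔP/P ≈ -D_mod · Δy = -13.91 × (+0.0195) = -0.271245.
As a percentage: -27.1245%.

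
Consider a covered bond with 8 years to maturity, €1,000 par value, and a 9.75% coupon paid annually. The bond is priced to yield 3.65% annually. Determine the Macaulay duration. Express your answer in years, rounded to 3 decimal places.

6.266 years

Periodic yield y = 0.0365. Discount each cash flow and weight by its year:
  t   CF        PV=CF/(1+0.0365)^t    t·PV
  1        97.50        94.0666        94.0666
  2        97.50        90.7540       181.5081
  3        97.50        87.5582       262.6745
  4        97.50        84.4748       337.8994
  5        97.50        81.5001       407.5004
  6        97.50        78.6301       471.7805
  7        97.50        75.8612       531.0281
  8     1,097.50       823.8537     6,590.8293
  Σ                  1,416.6986     8,877.2870
Price P = Σ PV = 1,416.6986.
Macaulay duration = Σ(t·PV) / P = 8,877.2870 / 1,416.6986 = 6.26618 years.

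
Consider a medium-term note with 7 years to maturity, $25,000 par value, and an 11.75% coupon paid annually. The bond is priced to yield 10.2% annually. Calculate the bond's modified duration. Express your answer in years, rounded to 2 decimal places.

Periodic yield y = 0.102. First find Macaulay duration:
  t   CF        PV=CF/(1+0.102)^t    t·PV
  1     2,937.50     2,665.6080     2,665.6080
  2     2,937.50     2,418.8820     4,837.7640
  3     2,937.50     2,194.9928     6,584.9783
  4     2,937.50     1,991.8265     7,967.3058
  5     2,937.50     1,807.4650     9,037.3251
  6     2,937.50     1,640.1679     9,841.0074
  7    27,937.50    14,155.2120    99,086.4842
  Σ                 26,874.1542   140,020.4728
P = 26,874.1542; Macaulay duration = 140,020.4728 / 26,874.1542 = 5.21023 years.
Modified duration = D_Mac / (1 + y) = 5.21023 / 1.102 = 4.72797 years.

4.73 years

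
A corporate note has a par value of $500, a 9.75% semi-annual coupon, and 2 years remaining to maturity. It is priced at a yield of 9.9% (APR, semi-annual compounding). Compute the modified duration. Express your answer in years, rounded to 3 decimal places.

Periodic yield y = 0.0495. First find Macaulay duration:
  t   CF        PV=CF/(1+0.0495)^t    t·PV
  1       24.375        23.2253        23.2253
  2       24.375        22.1299        44.2598
  3       24.375        21.0862        63.2585
  4      524.375       432.2273     1,728.9092
  Σ                    498.6687     1,859.6529
P = 498.6687; Macaulay duration = 1,859.6529 / 498.6687 = 3.72924 half-year periods = 1.86462 years.
Modified duration = D_Mac / (1 + y) = 1.86462 / 1.0495 = 1.77667 years.

1.777 years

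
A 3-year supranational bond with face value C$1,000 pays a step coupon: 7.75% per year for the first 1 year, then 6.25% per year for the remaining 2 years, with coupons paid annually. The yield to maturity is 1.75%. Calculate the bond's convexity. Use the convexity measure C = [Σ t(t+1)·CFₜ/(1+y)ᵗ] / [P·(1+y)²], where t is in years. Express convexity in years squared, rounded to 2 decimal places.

With y = 0.0175:
  t   CF        PV=CF/(1+0.0175)^t    t·PV        t(t+1)·PV
  1        77.50        76.1671        76.1671         152.3342
  2        62.50        60.3686       120.7372         362.2117
  3     1,062.50     1,008.6156     3,025.8468      12,103.3873
  Σ                  1,145.1513     3,222.7511      12,617.9331
P = 1,145.1513.
Convexity = Σ t(t+1)·PV / [P·(1+y)²] = 12,617.9331 / (1,145.1513 × 1.035306) = 10.64282.

10.64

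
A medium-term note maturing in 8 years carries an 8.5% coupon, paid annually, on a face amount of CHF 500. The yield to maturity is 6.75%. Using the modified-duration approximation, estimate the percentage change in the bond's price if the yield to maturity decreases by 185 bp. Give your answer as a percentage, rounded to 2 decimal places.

+10.78%

Periodic yield y = 0.0675. Modified duration first:
  t   CF        PV=CF/(1+0.0675)^t    t·PV
  1        42.50        39.8126        39.8126
  2        42.50        37.2952        74.5904
  3        42.50        34.9370       104.8109
  4        42.50        32.7278       130.9114
  5        42.50        30.6584       153.2920
  6        42.50        28.7198       172.3189
  7        42.50        26.9038       188.3267
  8       542.50       321.7042     2,573.6333
  Σ                    552.7589     3,437.6962
P = 552.7589; D_Mac = 6.21916 yrs; D_mod = 6.21916/(1+0.0675) = 5.82591 yrs.
ΔP/P ≈ -D_mod · Δy = -5.82591 × (-0.0185) = +0.107779 = +10.7779%.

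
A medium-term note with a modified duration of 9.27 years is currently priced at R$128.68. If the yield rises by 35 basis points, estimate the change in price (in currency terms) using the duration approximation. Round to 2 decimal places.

-R$4.18

Duration approximation: ΔP/P ≈ -D_mod · Δy = -9.27 × (+0.0035) = -0.032445.
ΔP ≈ 128.68 × (-0.032445) = -4.1750226.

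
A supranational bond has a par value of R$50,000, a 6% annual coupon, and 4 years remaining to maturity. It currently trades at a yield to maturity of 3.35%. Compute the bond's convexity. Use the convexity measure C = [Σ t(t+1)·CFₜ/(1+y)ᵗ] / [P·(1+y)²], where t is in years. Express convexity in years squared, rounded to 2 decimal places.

16.79

With y = 0.0335:
  t   CF        PV=CF/(1+0.0335)^t    t·PV        t(t+1)·PV
  1     3,000.00     2,902.7576     2,902.7576       5,805.5152
  2     3,000.00     2,808.6673     5,617.3345      16,852.0036
  3     3,000.00     2,717.6268     8,152.8803      32,611.5212
  4    53,000.00    46,455.1585   185,820.6338     929,103.1691
  Σ                 54,884.2101   202,493.6063     984,372.2091
P = 54,884.2101.
Convexity = Σ t(t+1)·PV / [P·(1+y)²] = 984,372.2091 / (54,884.2101 × 1.068122) = 16.79156.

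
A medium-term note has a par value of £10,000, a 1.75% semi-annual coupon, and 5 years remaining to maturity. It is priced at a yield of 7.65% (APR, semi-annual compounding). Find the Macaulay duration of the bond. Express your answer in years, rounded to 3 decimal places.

Periodic yield y = 0.03825. Discount each cash flow and weight by its period:
  t   CF        PV=CF/(1+0.03825)^t    t·PV
  1        87.50        84.2764        84.2764
  2        87.50        81.1716       162.3432
  3        87.50        78.1812       234.5435
  4        87.50        75.3009       301.2037
  5        87.50        72.5268       362.6339
  6        87.50        69.8548       419.1290
  7        87.50        67.2813       470.9692
  8        87.50        64.8026       518.4209
  9        87.50        62.4152       561.7371
  10   10,087.50     6,930.4933    69,304.9333
  Σ                  7,586.3042    72,420.1902
Price P = Σ PV = 7,586.3042.
Macaulay duration = Σ(t·PV) / P = 72,420.1902 / 7,586.3042 = 9.54618 half-year periods.
In years: 9.54618 / 2 = 4.77309 years.

4.773 years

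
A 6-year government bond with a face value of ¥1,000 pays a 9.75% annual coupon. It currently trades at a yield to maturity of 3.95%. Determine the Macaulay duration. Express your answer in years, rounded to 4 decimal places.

4.9746 years

Periodic yield y = 0.0395. Discount each cash flow and weight by its year:
  t   CF        PV=CF/(1+0.0395)^t    t·PV
  1        97.50        93.7951        93.7951
  2        97.50        90.2310       180.4619
  3        97.50        86.8023       260.4068
  4        97.50        83.5039       334.0155
  5        97.50        80.3308       401.6541
  6     1,097.50       869.8764     5,219.2586
  Σ                  1,304.5395     6,489.5921
Price P = Σ PV = 1,304.5395.
Macaulay duration = Σ(t·PV) / P = 6,489.5921 / 1,304.5395 = 4.97462 years.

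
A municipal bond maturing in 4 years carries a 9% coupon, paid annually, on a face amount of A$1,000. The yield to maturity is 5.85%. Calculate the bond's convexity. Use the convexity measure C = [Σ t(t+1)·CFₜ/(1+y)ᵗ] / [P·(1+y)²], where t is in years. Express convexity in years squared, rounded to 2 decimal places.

With y = 0.0585:
  t   CF        PV=CF/(1+0.0585)^t    t·PV        t(t+1)·PV
  1        90.00        85.0260        85.0260         170.0520
  2        90.00        80.3269       160.6537         481.9612
  3        90.00        75.8874       227.6623         910.6493
  4     1,090.00       868.2865     3,473.1460      17,365.7300
  Σ                  1,109.5268     3,946.4880      18,928.3924
P = 1,109.5268.
Convexity = Σ t(t+1)·PV / [P·(1+y)²] = 18,928.3924 / (1,109.5268 × 1.120422) = 15.22629.

15.23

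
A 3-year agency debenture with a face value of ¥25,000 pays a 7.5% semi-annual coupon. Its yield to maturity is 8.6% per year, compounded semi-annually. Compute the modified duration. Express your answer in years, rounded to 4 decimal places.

2.6244 years

Periodic yield y = 0.043. First find Macaulay duration:
  t   CF        PV=CF/(1+0.043)^t    t·PV
  1       937.50       898.8495       898.8495
  2       937.50       861.7924     1,723.5848
  3       937.50       826.2631     2,478.7893
  4       937.50       792.1985     3,168.7942
  5       937.50       759.5384     3,797.6920
  6    25,937.50    20,147.5510   120,885.3059
  Σ                 24,286.1929   132,953.0156
P = 24,286.1929; Macaulay duration = 132,953.0156 / 24,286.1929 = 5.47443 half-year periods = 2.73721 years.
Modified duration = D_Mac / (1 + y) = 2.73721 / 1.043 = 2.62437 years.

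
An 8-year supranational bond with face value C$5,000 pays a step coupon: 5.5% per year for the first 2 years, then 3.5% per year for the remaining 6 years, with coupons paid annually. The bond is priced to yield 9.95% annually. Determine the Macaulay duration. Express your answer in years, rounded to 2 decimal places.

6.59 years

Periodic yield y = 0.0995. Discount each cash flow and weight by its year:
  t   CF        PV=CF/(1+0.0995)^t    t·PV
  1       275.00       250.1137       250.1137
  2       275.00       227.4795       454.9590
  3       175.00       131.6595       394.9786
  4       175.00       119.7449       478.9797
  5       175.00       108.9085       544.5426
  6       175.00        99.0528       594.3166
  7       175.00        90.0889       630.6225
  8     5,175.00     2,422.9725    19,383.7800
  Σ                  3,450.0204    22,732.2927
Price P = Σ PV = 3,450.0204.
Macaulay duration = Σ(t·PV) / P = 22,732.2927 / 3,450.0204 = 6.58903 years.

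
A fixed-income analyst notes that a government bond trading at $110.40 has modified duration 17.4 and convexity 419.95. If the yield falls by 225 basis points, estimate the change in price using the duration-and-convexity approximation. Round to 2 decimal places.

Duration effect: -D_mod·Δy = -17.4 × (-0.0225) = +0.391500
Convexity effect: ½·C·(Δy)² = 0.5 × 419.95 × (-0.0225)² = +0.10629984375
ΔP/P ≈ +0.391500 + 0.10629984375 = +0.49779984375
ΔP ≈ 110.40 × (+0.49779984375) = +54.95710275.

+$54.96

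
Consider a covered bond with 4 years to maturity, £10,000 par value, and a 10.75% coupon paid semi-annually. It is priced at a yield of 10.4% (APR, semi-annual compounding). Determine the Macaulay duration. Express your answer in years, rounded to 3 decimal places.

Periodic yield y = 0.052. Discount each cash flow and weight by its period:
  t   CF        PV=CF/(1+0.052)^t    t·PV
  1       537.50       510.9316       510.9316
  2       537.50       485.6764       971.3528
  3       537.50       461.6696     1,385.0087
  4       537.50       438.8494     1,755.3976
  5       537.50       417.1572     2,085.7861
  6       537.50       396.5373     2,379.2237
  7       537.50       376.9366     2,638.5561
  8    10,537.50     7,024.4394    56,195.5151
  Σ                 10,112.1974    67,921.7716
Price P = Σ PV = 10,112.1974.
Macaulay duration = Σ(t·PV) / P = 67,921.7716 / 10,112.1974 = 6.71682 half-year periods.
In years: 6.71682 / 2 = 3.35841 years.

3.358 years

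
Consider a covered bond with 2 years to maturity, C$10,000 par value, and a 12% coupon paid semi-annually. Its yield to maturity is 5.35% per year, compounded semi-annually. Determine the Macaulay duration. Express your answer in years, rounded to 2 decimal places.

Periodic yield y = 0.02675. Discount each cash flow and weight by its period:
  t   CF        PV=CF/(1+0.02675)^t    t·PV
  1       600.00       584.3682       584.3682
  2       600.00       569.1436     1,138.2871
  3       600.00       554.3156     1,662.9469
  4    10,600.00     9,537.7738    38,151.0953
  Σ                 11,245.6011    41,536.6974
Price P = Σ PV = 11,245.6011.
Macaulay duration = Σ(t·PV) / P = 41,536.6974 / 11,245.6011 = 3.69360 half-year periods.
In years: 3.69360 / 2 = 1.84680 years.

1.85 years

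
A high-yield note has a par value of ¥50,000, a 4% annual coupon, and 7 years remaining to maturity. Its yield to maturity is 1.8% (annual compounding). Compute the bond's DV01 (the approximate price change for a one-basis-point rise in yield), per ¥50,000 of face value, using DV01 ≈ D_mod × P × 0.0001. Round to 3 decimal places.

Periodic yield y = 0.018.
  t   CF        PV=CF/(1+0.018)^t    t·PV
  1     2,000.00     1,964.6365     1,964.6365
  2     2,000.00     1,929.8984     3,859.7967
  3     2,000.00     1,895.7744     5,687.3233
  4     2,000.00     1,862.2539     7,449.0154
  5     2,000.00     1,829.3260     9,146.6300
  6     2,000.00     1,796.9803    10,781.8821
  7    52,000.00    45,895.3723   321,267.6064
  Σ                 57,174.2419   360,156.8905
P = 57,174.2419; D_Mac = 6.29929 yrs; D_mod = 6.18790 yrs.
DV01 ≈ 6.18790 × 57,174.2419 × 0.0001 = 35.378869.

¥35.379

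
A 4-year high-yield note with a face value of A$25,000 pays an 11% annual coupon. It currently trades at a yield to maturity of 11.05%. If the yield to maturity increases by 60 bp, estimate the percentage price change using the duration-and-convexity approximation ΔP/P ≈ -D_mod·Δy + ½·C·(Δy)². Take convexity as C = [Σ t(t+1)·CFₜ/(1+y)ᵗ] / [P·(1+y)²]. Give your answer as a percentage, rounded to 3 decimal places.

-1.837%

With y = 0.1105:
  t   CF        PV=CF/(1+0.1105)^t    t·PV        t(t+1)·PV
  1     2,750.00     2,476.3620     2,476.3620       4,952.7240
  2     2,750.00     2,229.9523     4,459.9045      13,379.7136
  3     2,750.00     2,008.0615     6,024.1844      24,096.7378
  4    27,750.00    18,246.8850    72,987.5402     364,937.7008
  Σ                 24,961.2608    85,947.9911     407,366.8762
P = 24,961.2608; D_Mac = 3.44326 yrs; D_mod = 3.10064 yrs; C = 13.23372.
Duration effect: -3.10064 × (+0.006) = -0.018604
Convexity effect: 0.5 × 13.23372 × (0.006)² = +0.0002382
ΔP/P ≈ -0.018604 + 0.0002382 = -0.018366 = -1.8366%.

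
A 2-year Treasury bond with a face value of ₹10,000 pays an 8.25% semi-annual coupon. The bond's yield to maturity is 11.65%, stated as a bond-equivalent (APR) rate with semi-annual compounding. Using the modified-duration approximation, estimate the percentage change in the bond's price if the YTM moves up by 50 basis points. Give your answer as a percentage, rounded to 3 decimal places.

Periodic yield y = 0.05825. Modified duration first:
  t   CF        PV=CF/(1+0.05825)^t    t·PV
  1       412.50       389.7945       389.7945
  2       412.50       368.3387       736.6775
  3       412.50       348.0640     1,044.1920
  4    10,412.50     8,302.3666    33,209.4664
  Σ                  9,408.5638    35,380.1304
P = 9,408.5638; D_Mac = 3.76042 half-year periods = 1.88021 yrs; D_mod = 1.88021/(1+0.05825) = 1.77672 yrs.
ΔP/P ≈ -D_mod · Δy = -1.77672 × (+0.005) = -0.008884 = -0.8884%.

-0.888%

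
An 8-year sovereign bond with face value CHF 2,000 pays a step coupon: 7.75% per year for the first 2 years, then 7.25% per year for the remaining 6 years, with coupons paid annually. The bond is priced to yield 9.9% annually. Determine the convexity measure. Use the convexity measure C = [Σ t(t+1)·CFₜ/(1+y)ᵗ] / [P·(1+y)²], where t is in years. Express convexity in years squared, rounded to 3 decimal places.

41.688

With y = 0.099:
  t   CF        PV=CF/(1+0.099)^t    t·PV        t(t+1)·PV
  1       155.00       141.0373       141.0373         282.0746
  2       155.00       128.3324       256.6648         769.9944
  3       145.00       109.2383       327.7149       1,310.8596
  4       145.00        99.3979       397.5916       1,987.9581
  5       145.00        90.4440       452.2198       2,713.3186
  6       145.00        82.2966       493.7795       3,456.4568
  7       145.00        74.8832       524.1821       4,193.4569
  8     2,145.00     1,007.9657     8,063.7257      72,573.5310
  Σ                  1,733.5953    10,656.9157      87,287.6500
P = 1,733.5953.
Convexity = Σ t(t+1)·PV / [P·(1+y)²] = 87,287.6500 / (1,733.5953 × 1.207801) = 41.68787.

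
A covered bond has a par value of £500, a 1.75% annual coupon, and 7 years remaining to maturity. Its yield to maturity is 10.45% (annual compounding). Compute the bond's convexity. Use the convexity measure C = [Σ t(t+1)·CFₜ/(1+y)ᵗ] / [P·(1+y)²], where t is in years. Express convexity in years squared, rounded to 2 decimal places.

41.71

With y = 0.1045:
  t   CF        PV=CF/(1+0.1045)^t    t·PV        t(t+1)·PV
  1         8.75         7.9221         7.9221          15.8443
  2         8.75         7.1726        14.3452          43.0356
  3         8.75         6.4940        19.4819          77.9278
  4         8.75         5.8796        23.5183         117.5913
  5         8.75         5.3233        26.6164         159.6985
  6         8.75         4.8196        28.9178         202.4245
  7       508.75       253.7140     1,775.9978      14,207.9823
  Σ                    291.3252     1,896.7995      14,824.5042
P = 291.3252.
Convexity = Σ t(t+1)·PV / [P·(1+y)²] = 14,824.5042 / (291.3252 × 1.219920) = 41.71293.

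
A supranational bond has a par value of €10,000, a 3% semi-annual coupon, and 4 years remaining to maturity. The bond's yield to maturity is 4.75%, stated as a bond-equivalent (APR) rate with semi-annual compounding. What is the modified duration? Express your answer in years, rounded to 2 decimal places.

3.70 years

Periodic yield y = 0.02375. First find Macaulay duration:
  t   CF        PV=CF/(1+0.02375)^t    t·PV
  1       150.00       146.5201       146.5201
  2       150.00       143.1210       286.2420
  3       150.00       139.8008       419.4023
  4       150.00       136.5575       546.2301
  5       150.00       133.3895       666.9476
  6       150.00       130.2950       781.7700
  7       150.00       127.2723       890.9060
  8    10,150.00     8,412.2995    67,298.3957
  Σ                  9,369.2557    71,036.4138
P = 9,369.2557; Macaulay duration = 71,036.4138 / 9,369.2557 = 7.58186 half-year periods = 3.79093 years.
Modified duration = D_Mac / (1 + y) = 3.79093 / 1.02375 = 3.70299 years.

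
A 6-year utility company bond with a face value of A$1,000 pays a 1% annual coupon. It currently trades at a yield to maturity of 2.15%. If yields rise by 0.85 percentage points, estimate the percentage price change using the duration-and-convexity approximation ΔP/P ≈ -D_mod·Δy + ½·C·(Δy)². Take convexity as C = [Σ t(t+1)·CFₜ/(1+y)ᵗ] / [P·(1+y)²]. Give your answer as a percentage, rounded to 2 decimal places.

-4.73%

With y = 0.0215:
  t   CF        PV=CF/(1+0.0215)^t    t·PV        t(t+1)·PV
  1        10.00         9.7895         9.7895          19.5791
  2        10.00         9.5835        19.1670          57.5009
  3        10.00         9.3818        28.1453         112.5813
  4        10.00         9.1843        36.7372         183.6862
  5        10.00         8.9910        44.9550         269.7301
  6     1,010.00       888.9783     5,333.8697      37,337.0876
  Σ                    935.9084     5,472.6637      37,980.1651
P = 935.9084; D_Mac = 5.84744 yrs; D_mod = 5.72436 yrs; C = 38.89079.
Duration effect: -5.72436 × (+0.0085) = -0.048657
Convexity effect: 0.5 × 38.89079 × (0.0085)² = +0.0014049
ΔP/P ≈ -0.048657 + 0.0014049 = -0.047252 = -4.7252%.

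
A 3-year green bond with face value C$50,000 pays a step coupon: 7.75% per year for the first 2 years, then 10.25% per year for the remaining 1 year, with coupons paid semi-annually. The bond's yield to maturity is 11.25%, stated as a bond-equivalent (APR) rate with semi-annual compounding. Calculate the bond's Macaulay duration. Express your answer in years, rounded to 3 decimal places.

Periodic yield y = 0.05625. Discount each cash flow and weight by its period:
  t   CF        PV=CF/(1+0.05625)^t    t·PV
  1     1,937.50     1,834.3195     1,834.3195
  2     1,937.50     1,736.6339     3,473.2677
  3     1,937.50     1,644.1504     4,932.4512
  4     1,937.50     1,556.5921     6,226.3684
  5     2,562.50     1,949.0827     9,745.4134
  6    52,562.50    37,850.8539   227,105.1234
  Σ                 46,571.6325   253,316.9437
Price P = Σ PV = 46,571.6325.
Macaulay duration = Σ(t·PV) / P = 253,316.9437 / 46,571.6325 = 5.43930 half-year periods.
In years: 5.43930 / 2 = 2.71965 years.

2.720 years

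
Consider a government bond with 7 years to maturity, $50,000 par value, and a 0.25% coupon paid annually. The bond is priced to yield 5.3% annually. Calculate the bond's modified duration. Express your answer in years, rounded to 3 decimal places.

6.586 years

Periodic yield y = 0.053. First find Macaulay duration:
  t   CF        PV=CF/(1+0.053)^t    t·PV
  1       125.00       118.7085       118.7085
  2       125.00       112.7336       225.4671
  3       125.00       107.0594       321.1783
  4       125.00       101.6709       406.6835
  5       125.00        96.5535       482.7677
  6       125.00        91.6938       550.1626
  7    50,125.00    34,918.5167   244,429.6170
  Σ                 35,546.9363   246,534.5846
P = 35,546.9363; Macaulay duration = 246,534.5846 / 35,546.9363 = 6.93547 years.
Modified duration = D_Mac / (1 + y) = 6.93547 / 1.053 = 6.58639 years.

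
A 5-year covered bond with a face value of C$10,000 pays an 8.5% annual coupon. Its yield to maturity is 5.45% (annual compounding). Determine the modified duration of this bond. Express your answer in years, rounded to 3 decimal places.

Periodic yield y = 0.0545. First find Macaulay duration:
  t   CF        PV=CF/(1+0.0545)^t    t·PV
  1       850.00       806.0692       806.0692
  2       850.00       764.4089     1,528.8179
  3       850.00       724.9018     2,174.7054
  4       850.00       687.4365     2,749.7460
  5    10,850.00     8,321.4080    41,607.0402
  Σ                 11,304.2245    48,866.3787
P = 11,304.2245; Macaulay duration = 48,866.3787 / 11,304.2245 = 4.32284 years.
Modified duration = D_Mac / (1 + y) = 4.32284 / 1.0545 = 4.09942 years.

4.099 years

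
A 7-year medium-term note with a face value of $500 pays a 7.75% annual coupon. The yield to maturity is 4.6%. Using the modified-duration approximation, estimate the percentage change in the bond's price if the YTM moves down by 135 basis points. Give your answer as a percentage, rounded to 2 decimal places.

Periodic yield y = 0.046. Modified duration first:
  t   CF        PV=CF/(1+0.046)^t    t·PV
  1        38.75        37.0459        37.0459
  2        38.75        35.4167        70.8334
  3        38.75        33.8592       101.5776
  4        38.75        32.3702       129.4807
  5        38.75        30.9466       154.7331
  6        38.75        29.5857       177.5141
  7       538.75       393.2471     2,752.7295
  Σ                    592.4713     3,423.9143
P = 592.4713; D_Mac = 5.77904 yrs; D_mod = 5.77904/(1+0.046) = 5.52489 yrs.
ΔP/P ≈ -D_mod · Δy = -5.52489 × (-0.0135) = +0.074586 = +7.4586%.

+7.46%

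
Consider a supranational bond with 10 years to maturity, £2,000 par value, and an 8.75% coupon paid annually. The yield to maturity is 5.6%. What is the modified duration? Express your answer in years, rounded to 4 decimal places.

6.9823 years

Periodic yield y = 0.056. First find Macaulay duration:
  t   CF        PV=CF/(1+0.056)^t    t·PV
  1       175.00       165.7197       165.7197
  2       175.00       156.9315       313.8631
  3       175.00       148.6094       445.8282
  4       175.00       140.7286       562.9144
  5       175.00       133.2657       666.3286
  6       175.00       126.1986       757.1916
  7       175.00       119.5063       836.5438
  8       175.00       113.1688       905.3504
  9       175.00       107.1674       964.5068
  10    2,175.00     1,261.3049    12,613.0489
  Σ                  2,472.6009    18,231.2954
P = 2,472.6009; Macaulay duration = 18,231.2954 / 2,472.6009 = 7.37333 years.
Modified duration = D_Mac / (1 + y) = 7.37333 / 1.056 = 6.98232 years.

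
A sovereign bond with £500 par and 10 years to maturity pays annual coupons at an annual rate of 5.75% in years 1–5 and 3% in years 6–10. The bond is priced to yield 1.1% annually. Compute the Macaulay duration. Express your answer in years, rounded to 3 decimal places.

Periodic yield y = 0.011. Discount each cash flow and weight by its year:
  t   CF        PV=CF/(1+0.011)^t    t·PV
  1        28.75        28.4372        28.4372
  2        28.75        28.1278        56.2556
  3        28.75        27.8217        83.4652
  4        28.75        27.5190       110.0761
  5        28.75        27.2196       136.0981
  6        15.00        14.0470        84.2821
  7        15.00        13.8942        97.2593
  8        15.00        13.7430       109.9441
  9        15.00        13.5935       122.3414
  10      515.00       461.6318     4,616.3175
  Σ                    656.0348     5,444.4767
Price P = Σ PV = 656.0348.
Macaulay duration = Σ(t·PV) / P = 5,444.4767 / 656.0348 = 8.29907 years.

8.299 years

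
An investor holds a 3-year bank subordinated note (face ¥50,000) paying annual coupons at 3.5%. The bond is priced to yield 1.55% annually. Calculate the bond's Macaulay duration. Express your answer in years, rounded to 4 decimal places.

Periodic yield y = 0.0155. Discount each cash flow and weight by its year:
  t   CF        PV=CF/(1+0.0155)^t    t·PV
  1     1,750.00     1,723.2890     1,723.2890
  2     1,750.00     1,696.9857     3,393.9715
  3    51,750.00    49,416.3394   148,249.0181
  Σ                 52,836.6141   153,366.2786
Price P = Σ PV = 52,836.6141.
Macaulay duration = Σ(t·PV) / P = 153,366.2786 / 52,836.6141 = 2.90265 years.

2.9027 years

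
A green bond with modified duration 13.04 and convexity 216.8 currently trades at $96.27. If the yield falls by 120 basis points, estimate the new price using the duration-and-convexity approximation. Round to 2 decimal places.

$112.84

Duration effect: -D_mod·Δy = -13.04 × (-0.012) = +0.156480
Convexity effect: ½·C·(Δy)² = 0.5 × 216.8 × (-0.012)² = +0.0156096
ΔP/P ≈ +0.156480 + 0.0156096 = +0.1720896
New price ≈ 96.27 × (1 + 0.1720896) = 112.837065792.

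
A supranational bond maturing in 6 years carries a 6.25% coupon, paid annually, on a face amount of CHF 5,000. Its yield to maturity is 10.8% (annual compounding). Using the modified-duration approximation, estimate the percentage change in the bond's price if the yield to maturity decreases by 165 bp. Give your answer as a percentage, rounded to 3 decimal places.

Periodic yield y = 0.108. Modified duration first:
  t   CF        PV=CF/(1+0.108)^t    t·PV
  1       312.50       282.0397       282.0397
  2       312.50       254.5485       509.0970
  3       312.50       229.7369       689.2107
  4       312.50       207.3438       829.3751
  5       312.50       187.1334       935.6668
  6     5,312.50     2,871.1797    17,227.0784
  Σ                  4,031.9819    20,472.4676
P = 4,031.9819; D_Mac = 5.07752 yrs; D_mod = 5.07752/(1+0.108) = 4.58260 yrs.
ΔP/P ≈ -D_mod · Δy = -4.58260 × (-0.0165) = +0.075613 = +7.5613%.

+7.561%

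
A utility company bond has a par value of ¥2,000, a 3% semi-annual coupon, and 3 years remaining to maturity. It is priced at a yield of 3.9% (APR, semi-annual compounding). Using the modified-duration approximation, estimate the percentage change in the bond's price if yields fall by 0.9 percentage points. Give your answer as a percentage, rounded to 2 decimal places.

Periodic yield y = 0.0195. Modified duration first:
  t   CF        PV=CF/(1+0.0195)^t    t·PV
  1        30.00        29.4262        29.4262
  2        30.00        28.8634        57.7267
  3        30.00        28.3113        84.9339
  4        30.00        27.7698       111.0791
  5        30.00        27.2386       136.1931
  6     2,030.00     1,807.8927    10,847.3564
  Σ                  1,949.5019    11,266.7153
P = 1,949.5019; D_Mac = 5.77928 half-year periods = 2.88964 yrs; D_mod = 2.88964/(1+0.0195) = 2.83437 yrs.
ΔP/P ≈ -D_mod · Δy = -2.83437 × (-0.009) = +0.025509 = +2.5509%.

+2.55%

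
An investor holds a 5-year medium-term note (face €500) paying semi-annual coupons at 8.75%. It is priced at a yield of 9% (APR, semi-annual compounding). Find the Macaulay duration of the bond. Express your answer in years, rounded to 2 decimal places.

4.15 years

Periodic yield y = 0.045. Discount each cash flow and weight by its period:
  t   CF        PV=CF/(1+0.045)^t    t·PV
  1       21.875        20.9330        20.9330
  2       21.875        20.0316        40.0632
  3       21.875        19.1690        57.5070
  4       21.875        18.3435        73.3741
  5       21.875        17.5536        87.7681
  6       21.875        16.7977       100.7863
  7       21.875        16.0744       112.5206
  8       21.875        15.3822       123.0574
  9       21.875        14.7198       132.4781
  10     521.875       336.0498     3,360.4976
  Σ                    495.0546     4,108.9853
Price P = Σ PV = 495.0546.
Macaulay duration = Σ(t·PV) / P = 4,108.9853 / 495.0546 = 8.30007 half-year periods.
In years: 8.30007 / 2 = 4.15003 years.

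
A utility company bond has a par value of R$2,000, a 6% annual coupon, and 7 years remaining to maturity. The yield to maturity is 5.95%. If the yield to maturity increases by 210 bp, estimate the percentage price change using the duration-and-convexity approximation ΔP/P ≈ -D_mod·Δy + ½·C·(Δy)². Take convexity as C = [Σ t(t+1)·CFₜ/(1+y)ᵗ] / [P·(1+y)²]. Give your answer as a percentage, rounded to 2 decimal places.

With y = 0.0595:
  t   CF        PV=CF/(1+0.0595)^t    t·PV        t(t+1)·PV
  1       120.00       113.2610       113.2610         226.5219
  2       120.00       106.9004       213.8008         641.4024
  3       120.00       100.8970       302.6911       1,210.7643
  4       120.00        95.2308       380.9232       1,904.6159
  5       120.00        89.8828       449.4138       2,696.4831
  6       120.00        84.8351       509.0105       3,563.0734
  7     2,120.00     1,414.5853     9,902.0969      79,216.7755
  Σ                  2,005.5923    11,871.1973      89,459.6365
P = 2,005.5923; D_Mac = 5.91905 yrs; D_mod = 5.58664 yrs; C = 39.73585.
Duration effect: -5.58664 × (+0.021) = -0.117319
Convexity effect: 0.5 × 39.73585 × (0.021)² = +0.0087618
ΔP/P ≈ -0.117319 + 0.0087618 = -0.108558 = -10.8558%.

-10.86%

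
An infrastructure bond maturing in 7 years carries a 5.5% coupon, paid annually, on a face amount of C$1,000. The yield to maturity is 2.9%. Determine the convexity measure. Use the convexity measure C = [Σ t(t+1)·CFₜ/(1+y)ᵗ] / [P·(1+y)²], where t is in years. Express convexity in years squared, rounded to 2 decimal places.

43.66

With y = 0.029:
  t   CF        PV=CF/(1+0.029)^t    t·PV        t(t+1)·PV
  1        55.00        53.4500        53.4500         106.8999
  2        55.00        51.9436       103.8872         311.6615
  3        55.00        50.4797       151.4390         605.7561
  4        55.00        49.0570       196.2281         981.1405
  5        55.00        47.6745       238.3723       1,430.2339
  6        55.00        46.3309       277.9852       1,945.8965
  7     1,055.00       863.6640     6,045.6483      48,365.1861
  Σ                  1,162.5996     7,067.0100      53,746.7745
P = 1,162.5996.
Convexity = Σ t(t+1)·PV / [P·(1+y)²] = 53,746.7745 / (1,162.5996 × 1.058841) = 43.66078.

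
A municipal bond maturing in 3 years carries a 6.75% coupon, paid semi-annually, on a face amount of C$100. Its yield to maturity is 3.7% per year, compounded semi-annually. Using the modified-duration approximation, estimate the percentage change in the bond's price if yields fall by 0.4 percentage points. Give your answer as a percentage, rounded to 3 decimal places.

+1.090%

Periodic yield y = 0.0185. Modified duration first:
  t   CF        PV=CF/(1+0.0185)^t    t·PV
  1        3.375         3.3137         3.3137
  2        3.375         3.2535         6.5070
  3        3.375         3.1944         9.5832
  4        3.375         3.1364        12.5455
  5        3.375         3.0794        15.3971
  6      103.375        92.6082       555.6490
  Σ                    108.5856       602.9956
P = 108.5856; D_Mac = 5.55318 half-year periods = 2.77659 yrs; D_mod = 2.77659/(1+0.0185) = 2.72616 yrs.
ΔP/P ≈ -D_mod · Δy = -2.72616 × (-0.004) = +0.010905 = +1.0905%.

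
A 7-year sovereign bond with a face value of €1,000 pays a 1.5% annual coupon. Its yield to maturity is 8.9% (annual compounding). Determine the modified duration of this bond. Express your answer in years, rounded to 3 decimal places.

6.057 years

Periodic yield y = 0.089. First find Macaulay duration:
  t   CF        PV=CF/(1+0.089)^t    t·PV
  1        15.00        13.7741        13.7741
  2        15.00        12.6484        25.2968
  3        15.00        11.6147        34.8441
  4        15.00        10.6655        42.6619
  5        15.00         9.7938        48.9691
  6        15.00         8.9934        53.9604
  7     1,015.00       558.8186     3,911.7305
  Σ                    626.3085     4,131.2368
P = 626.3085; Macaulay duration = 4,131.2368 / 626.3085 = 6.59617 years.
Modified duration = D_Mac / (1 + y) = 6.59617 / 1.089 = 6.05709 years.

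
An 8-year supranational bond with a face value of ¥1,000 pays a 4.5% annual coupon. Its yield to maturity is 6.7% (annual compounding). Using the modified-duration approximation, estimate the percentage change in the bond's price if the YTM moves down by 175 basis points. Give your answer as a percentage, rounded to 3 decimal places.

+11.147%

Periodic yield y = 0.067. Modified duration first:
  t   CF        PV=CF/(1+0.067)^t    t·PV
  1        45.00        42.1743        42.1743
  2        45.00        39.5261        79.0521
  3        45.00        37.0441       111.1324
  4        45.00        34.7180       138.8720
  5        45.00        32.5380       162.6898
  6        45.00        30.4948       182.9689
  7        45.00        28.5800       200.0597
  8     1,045.00       622.0151     4,976.1209
  Σ                    867.0904     5,893.0702
P = 867.0904; D_Mac = 6.79637 yrs; D_mod = 6.79637/(1+0.067) = 6.36961 yrs.
ΔP/P ≈ -D_mod · Δy = -6.36961 × (-0.0175) = +0.111468 = +11.1468%.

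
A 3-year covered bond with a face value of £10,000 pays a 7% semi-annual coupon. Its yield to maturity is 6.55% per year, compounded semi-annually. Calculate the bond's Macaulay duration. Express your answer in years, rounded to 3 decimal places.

Periodic yield y = 0.03275. Discount each cash flow and weight by its period:
  t   CF        PV=CF/(1+0.03275)^t    t·PV
  1       350.00       338.9010       338.9010
  2       350.00       328.1540       656.3079
  3       350.00       317.7477       953.2431
  4       350.00       307.6715     1,230.6859
  5       350.00       297.9148     1,489.5738
  6    10,350.00     8,530.3947    51,182.3684
  Σ                 10,120.7836    55,851.0801
Price P = Σ PV = 10,120.7836.
Macaulay duration = Σ(t·PV) / P = 55,851.0801 / 10,120.7836 = 5.51845 half-year periods.
In years: 5.51845 / 2 = 2.75923 years.

2.759 years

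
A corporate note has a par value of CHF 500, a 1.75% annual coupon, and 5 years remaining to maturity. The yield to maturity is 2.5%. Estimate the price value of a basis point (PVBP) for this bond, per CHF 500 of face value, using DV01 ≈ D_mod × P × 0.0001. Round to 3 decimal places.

Periodic yield y = 0.025.
  t   CF        PV=CF/(1+0.025)^t    t·PV
  1         8.75         8.5366         8.5366
  2         8.75         8.3284        16.6568
  3         8.75         8.1252        24.3757
  4         8.75         7.9271        31.7083
  5       508.75       449.6609     2,248.3043
  Σ                    482.5781     2,329.5817
P = 482.5781; D_Mac = 4.82737 yrs; D_mod = 4.70963 yrs.
DV01 ≈ 4.70963 × 482.5781 × 0.0001 = 0.227276.

CHF 0.227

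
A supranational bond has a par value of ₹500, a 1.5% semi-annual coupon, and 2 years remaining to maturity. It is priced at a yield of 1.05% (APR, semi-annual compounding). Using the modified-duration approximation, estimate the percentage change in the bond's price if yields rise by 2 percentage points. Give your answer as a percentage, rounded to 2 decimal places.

Periodic yield y = 0.00525. Modified duration first:
  t   CF        PV=CF/(1+0.00525)^t    t·PV
  1         3.75         3.7304         3.7304
  2         3.75         3.7109         7.4219
  3         3.75         3.6916        11.0747
  4       503.75       493.3087     1,973.2346
  Σ                    504.4416     1,995.4615
P = 504.4416; D_Mac = 3.95578 half-year periods = 1.97789 yrs; D_mod = 1.97789/(1+0.00525) = 1.96756 yrs.
ΔP/P ≈ -D_mod · Δy = -1.96756 × (+0.02) = -0.039351 = -3.9351%.

-3.94%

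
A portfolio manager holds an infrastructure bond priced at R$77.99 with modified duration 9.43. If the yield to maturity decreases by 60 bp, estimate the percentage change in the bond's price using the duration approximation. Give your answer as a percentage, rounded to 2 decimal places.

Duration approximation: ΔP/P ≈ -D_mod · Δy = -9.43 × (-0.006) = +0.056580.
As a percentage: +5.6580%.

+5.66%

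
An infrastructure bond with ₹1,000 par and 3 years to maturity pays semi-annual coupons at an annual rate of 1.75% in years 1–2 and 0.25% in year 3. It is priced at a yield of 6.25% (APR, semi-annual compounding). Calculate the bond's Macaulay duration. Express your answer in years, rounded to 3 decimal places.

2.933 years

Periodic yield y = 0.03125. Discount each cash flow and weight by its period:
  t   CF        PV=CF/(1+0.03125)^t    t·PV
  1         8.75         8.4848         8.4848
  2         8.75         8.2277        16.4555
  3         8.75         7.9784        23.9352
  4         8.75         7.7366        30.9465
  5         1.25         1.0717         5.3587
  6     1,001.25       832.4512     4,994.7069
  Σ                    865.9505     5,079.8877
Price P = Σ PV = 865.9505.
Macaulay duration = Σ(t·PV) / P = 5,079.8877 / 865.9505 = 5.86626 half-year periods.
In years: 5.86626 / 2 = 2.93313 years.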